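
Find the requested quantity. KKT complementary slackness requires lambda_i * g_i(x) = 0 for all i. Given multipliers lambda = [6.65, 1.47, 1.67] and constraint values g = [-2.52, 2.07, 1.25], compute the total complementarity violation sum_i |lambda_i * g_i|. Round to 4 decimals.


KKT complementary slackness check:
lambda_1 * g_1 = 6.65 * -2.52 = -16.758
lambda_2 * g_2 = 1.47 * 2.07 = 3.0429
lambda_3 * g_3 = 1.67 * 1.25 = 2.0875
Total violation = 16.758 + 3.0429 + 2.0875 = 21.8884


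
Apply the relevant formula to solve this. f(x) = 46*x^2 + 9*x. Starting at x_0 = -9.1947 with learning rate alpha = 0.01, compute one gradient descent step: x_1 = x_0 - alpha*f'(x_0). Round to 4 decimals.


We compute the gradient at x_0 and apply the update.
f'(x) = 92*x + 9
f'(-9.1947) = 92*-9.1947 + 9 = -836.9124
x_1 = -9.1947 - 0.01*-836.9124 = -0.8256


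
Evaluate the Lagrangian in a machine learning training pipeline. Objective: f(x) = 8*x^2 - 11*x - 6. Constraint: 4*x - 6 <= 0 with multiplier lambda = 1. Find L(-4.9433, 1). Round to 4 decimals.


Step 1: Evaluate f(x).
f(-4.9433) = 8*(-4.9433)^2 - 11*(-4.9433) - 6 = 243.866
Step 2: Evaluate g(x).
g(-4.9433) = 4*-4.9433 - 6 = -25.7732
Step 3: Compute Lagrangian.
L = 243.866 + 1*-25.7732 = 218.0928


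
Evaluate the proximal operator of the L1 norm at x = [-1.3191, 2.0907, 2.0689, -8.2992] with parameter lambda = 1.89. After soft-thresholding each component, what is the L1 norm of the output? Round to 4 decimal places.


Soft-thresholding with lambda = 1.89:
prox(-1.3191) = sign(-1.3191)*max(|-1.3191| - 1.89, 0) = 0.0
prox(2.0907) = sign(2.0907)*max(|2.0907| - 1.89, 0) = 0.2007
prox(2.0689) = sign(2.0689)*max(|2.0689| - 1.89, 0) = 0.1789
prox(-8.2992) = sign(-8.2992)*max(|-8.2992| - 1.89, 0) = -6.4092
prox(x) = [0.0, 0.2007, 0.1789, -6.4092]
||prox(x)||_1 = 0.0 + 0.2007 + 0.1789 + 6.4092 = 6.7888


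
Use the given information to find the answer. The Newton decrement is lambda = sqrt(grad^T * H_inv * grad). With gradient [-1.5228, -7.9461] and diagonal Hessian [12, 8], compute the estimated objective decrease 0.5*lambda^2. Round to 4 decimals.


Step 1: H is diagonal, so H^(-1) * g = [-0.1269, -0.9933].
Step 2: g^T H^(-1) g = sum_i g_i^2 / H_ii
  = (-1.5228)^2/12 + (-7.9461)^2/8
  = 0.1932 + 7.8926 = 8.0858
Step 3: Objective decrease = 0.5 * g^T H^(-1) g = 4.0429


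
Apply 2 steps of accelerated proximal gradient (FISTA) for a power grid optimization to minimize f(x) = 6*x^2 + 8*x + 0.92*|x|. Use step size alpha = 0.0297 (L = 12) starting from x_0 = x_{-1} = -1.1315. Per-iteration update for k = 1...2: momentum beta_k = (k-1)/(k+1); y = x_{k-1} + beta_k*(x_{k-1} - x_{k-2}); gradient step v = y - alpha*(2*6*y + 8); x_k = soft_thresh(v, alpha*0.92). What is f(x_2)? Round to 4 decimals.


FISTA on f(x) = 6*x^2 + 8*x + 0.92*|x|
L = 12, alpha = 0.0297
Iteration 1: beta = 0.0, y = -1.1315 + 0.0*(-1.1315 + 1.1315) = -1.1315
  grad(y) = -5.578, v = y - alpha*grad = -0.9658
  prox(v) = soft_thresh(-0.9658, 0.0273) = -0.9385
Iteration 2: beta = 0.3333, y = -0.9385 + 0.3333*(-0.9385 + 1.1315) = -0.8742
  grad(y) = -2.4902, v = y - alpha*grad = -0.8002
  prox(v) = soft_thresh(-0.8002, 0.0273) = -0.7729
f(x_2) = 6*(-0.7729)^2 + 8*(-0.7729) + 0.92*|-0.7729| = -1.8879


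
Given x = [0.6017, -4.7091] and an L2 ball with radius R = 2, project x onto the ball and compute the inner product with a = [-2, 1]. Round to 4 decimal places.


Step 1: Compute ||x|| (intermediates to 6 decimals).
||x|| = sqrt(0.6017^2 + (-4.7091)^2) = 4.747385
Step 2: Project.
Since ||x|| > R, scale = R/||x|| = 2/4.747385 = 0.421285, proj(x) = scale * x
proj(x) = [0.253487, -1.983873]
Step 3: Dot product.
a^T * proj(x) = -2*0.253487 + 1*(-1.983873) = -2.4908


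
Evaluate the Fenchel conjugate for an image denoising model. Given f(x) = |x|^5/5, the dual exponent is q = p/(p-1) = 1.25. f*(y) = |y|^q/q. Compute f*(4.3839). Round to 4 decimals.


The conjugate exponent q satisfies 1/p + 1/q = 1.
p = 5, so q = 5/(5 - 1) = 1.25
|y|^q = 4.3839^1.25 = 6.3435
f*(4.3839) = 6.3435 / 1.25 = 5.0748


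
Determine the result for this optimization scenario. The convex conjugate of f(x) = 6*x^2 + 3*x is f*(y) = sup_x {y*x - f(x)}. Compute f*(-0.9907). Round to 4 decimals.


f*(y) = sup_x {y*x - a*x^2 - b*x} = sup_x {(y-b)*x - a*x^2}
FOC: (y - b) - 2a*x = 0 => x* = (y - b)/(2a)
x* = (-0.9907 - 3)/(2*6) = -0.3326
f*(-0.9907) = (y-b)^2/(4a) = (-0.9907 - 3)^2/(4*6)
= 15.9257/24 = 0.6636


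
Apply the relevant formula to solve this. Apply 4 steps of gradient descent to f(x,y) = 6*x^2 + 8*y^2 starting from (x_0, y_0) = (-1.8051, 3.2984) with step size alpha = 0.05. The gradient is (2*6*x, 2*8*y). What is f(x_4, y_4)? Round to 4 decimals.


Gradient descent on f(x,y) = 6*x^2 + 8*y^2.
Starting point: (-1.8051, 3.2984), alpha = 0.05
Step 1: grad_x = 2*6*-1.8051 = -21.6612, grad_y = 2*8*3.2984 = 52.7744
  x_1 = -1.8051 - 0.05*-21.6612 = -0.722
  y_1 = 3.2984 - 0.05*52.7744 = 0.6597
Step 2: grad_x = 2*6*-0.722 = -8.6645, grad_y = 2*8*0.6597 = 10.5549
  x_2 = -0.722 - 0.05*-8.6645 = -0.2888
  y_2 = 0.6597 - 0.05*10.5549 = 0.1319
Step 3: grad_x = 2*6*-0.2888 = -3.4658, grad_y = 2*8*0.1319 = 2.111
  x_3 = -0.2888 - 0.05*-3.4658 = -0.1155
  y_3 = 0.1319 - 0.05*2.111 = 0.0264
Step 4: grad_x = 2*6*-0.1155 = -1.3863, grad_y = 2*8*0.0264 = 0.4222
  x_4 = -0.1155 - 0.05*-1.3863 = -0.0462
  y_4 = 0.0264 - 0.05*0.4222 = 0.0053
f(-0.0462, 0.0053) = 6*(-0.0462)^2 + 8*0.0053^2 = 0.013


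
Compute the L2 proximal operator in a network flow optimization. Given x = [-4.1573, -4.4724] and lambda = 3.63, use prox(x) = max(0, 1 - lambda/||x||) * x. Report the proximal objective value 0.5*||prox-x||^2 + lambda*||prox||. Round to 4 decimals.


Step 1: Compute ||x||.
||x|| = 6.1062
Step 2: Compute scaling factor.
scale = max(0, 1 - 3.63/6.1062) = 0.4055
Step 3: prox(x) = [-1.6859, -1.8137]
||prox(x)|| = 2.4762
Step 4: Proximal objective.
0.5*||prox-x||^2 = 6.5885
lambda*||prox|| = 8.9886
Total = 15.577


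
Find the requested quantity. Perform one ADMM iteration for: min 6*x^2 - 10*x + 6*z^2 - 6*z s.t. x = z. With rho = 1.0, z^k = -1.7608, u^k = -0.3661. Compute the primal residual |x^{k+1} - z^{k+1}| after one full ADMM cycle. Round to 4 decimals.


ADMM iteration with rho = 1.0, z^k = -1.7608, u^k = -0.3661
Step 1: x-update.
Minimize 6*x^2 - 10*x + (1.0/2)*(x + 1.7608 - 0.3661)^2
FOC: (2*6 + 1.0)*x = 10 + 1.0*(-1.7608 + 0.3661)
x^{k+1} = 0.6619
Step 2: z-update.
Minimize 6*z^2 - 6*z + (1.0/2)*(0.6619 - z - 0.3661)^2
FOC: (2*6 + 1.0)*z = 6 + 1.0*(0.6619 - 0.3661)
z^{k+1} = 0.4843
Step 3: u-update.
u^{k+1} = -0.3661 + 0.6619 - 0.4843 = -0.1884
Step 4: Primal residual = |0.6619 - 0.4843| = 0.1777


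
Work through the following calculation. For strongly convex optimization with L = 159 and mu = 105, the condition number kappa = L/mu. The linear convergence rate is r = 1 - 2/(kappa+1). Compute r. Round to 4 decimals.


Step 1: Compute the condition number.
kappa = L/mu = 159/105 = 1.5143
Step 2: Compute the convergence rate.
r = 1 - 2/(kappa + 1) = 1 - 2*mu/(L + mu) = (L - mu)/(L + mu) = 54/264 = 0.2045


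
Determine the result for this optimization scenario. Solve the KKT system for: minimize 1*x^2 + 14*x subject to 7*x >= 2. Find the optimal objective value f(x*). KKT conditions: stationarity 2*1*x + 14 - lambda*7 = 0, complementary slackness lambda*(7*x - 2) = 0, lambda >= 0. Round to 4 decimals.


Step 1: Try lambda = 0 (constraint inactive).
x_unc = -14/(2*1) = -7.0
Check: 7*-7.0 = -49.0 < 2 -- violated!
Step 2: Constraint must be active: 7*x = 2
x* = 2/7 = 0.2857 (rounded; the exact value 2/7 is used below)
lambda = (2*1*(2/7) + 14)/7 = 2.0816
Step 3: Compute optimal value.
f(x*) = 1*(2/7)^2 + 14*(2/7) = 4.0816


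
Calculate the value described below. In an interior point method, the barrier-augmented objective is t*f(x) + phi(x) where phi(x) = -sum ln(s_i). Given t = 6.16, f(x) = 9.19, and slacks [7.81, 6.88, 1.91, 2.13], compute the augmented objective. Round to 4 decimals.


Step 1: Compute log-barrier.
ln values: [2.0554, 1.9286, 0.6471, 0.7561]
phi = -(2.0554 + 1.9286 + 0.6471 + 0.7561) = -5.3872
Step 2: Compute augmented objective.
t*f(x) = 6.16*9.19 = 56.6104
Total = 56.6104 - 5.3872 = 51.2232


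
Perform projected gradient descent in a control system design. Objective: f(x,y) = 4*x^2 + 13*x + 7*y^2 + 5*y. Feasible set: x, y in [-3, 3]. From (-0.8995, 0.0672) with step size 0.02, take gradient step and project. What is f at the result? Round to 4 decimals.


Step 1: Compute gradient at (-0.8995, 0.0672).
grad_x = 2*4*-0.8995 + 13 = 5.804
grad_y = 2*7*0.0672 + 5 = 5.9408
Step 2: Gradient step.
x_raw = -0.8995 - 0.02*5.804 = -1.0156
y_raw = 0.0672 - 0.02*5.9408 = -0.0516
Step 3: Project onto [-3, 3].
x_proj = clip(-1.0156) = -1.0156
y_proj = clip(-0.0516) = -0.0516
Step 4: Evaluate f.
f(-1.0156, -0.0516) = -9.3164


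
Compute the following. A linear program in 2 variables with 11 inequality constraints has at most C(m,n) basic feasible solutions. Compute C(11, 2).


Each vertex corresponds to some choice of n active constraints out of m, so the number of vertices is at most C(m, n) = m! / (n!(m-n)!).
m = 11, n = 2
Numerator: 11 * 10
Denominator: 2! = 2
C(11, 2) = 55


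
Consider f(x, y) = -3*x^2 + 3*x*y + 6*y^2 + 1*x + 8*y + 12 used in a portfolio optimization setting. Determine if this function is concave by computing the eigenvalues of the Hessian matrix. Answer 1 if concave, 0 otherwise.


The Hessian of f(x,y) = -3*x^2 + 3*x*y + 6*y^2 + 1*x + 8*y + 12 is:
H = [[-6, 3], [3, 12]]
Trace = -6 + 12 = 6
Determinant = -6*12 - (3)^2 = -81
Discriminant = (6)^2 - 4*-81 = 360.0
Eigenvalues: lambda_1 = -6.4868, lambda_2 = 12.4868
The function is not concave.

0


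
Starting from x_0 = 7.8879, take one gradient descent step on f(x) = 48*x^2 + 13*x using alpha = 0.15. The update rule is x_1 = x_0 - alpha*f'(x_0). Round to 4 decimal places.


We compute the gradient at x_0 and apply the update.
f'(x) = 96*x + 13
f'(7.8879) = 96*7.8879 + 13 = 770.2384
x_1 = 7.8879 - 0.15*770.2384 = -107.6479


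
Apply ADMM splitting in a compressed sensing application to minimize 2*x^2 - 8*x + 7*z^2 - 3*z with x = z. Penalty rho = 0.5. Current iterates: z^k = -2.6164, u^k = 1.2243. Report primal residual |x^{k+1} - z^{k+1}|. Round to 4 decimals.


ADMM iteration with rho = 0.5, z^k = -2.6164, u^k = 1.2243
Step 1: x-update.
Minimize 2*x^2 - 8*x + (0.5/2)*(x + 2.6164 + 1.2243)^2
FOC: (2*2 + 0.5)*x = 8 + 0.5*(-2.6164 - 1.2243)
x^{k+1} = 1.351
Step 2: z-update.
Minimize 7*z^2 - 3*z + (0.5/2)*(1.351 - z + 1.2243)^2
FOC: (2*7 + 0.5)*z = 3 + 0.5*(1.351 + 1.2243)
z^{k+1} = 0.2957
Step 3: u-update.
u^{k+1} = 1.2243 + 1.351 - 0.2957 = 2.2796
Step 4: Primal residual = |1.351 - 0.2957| = 1.0553


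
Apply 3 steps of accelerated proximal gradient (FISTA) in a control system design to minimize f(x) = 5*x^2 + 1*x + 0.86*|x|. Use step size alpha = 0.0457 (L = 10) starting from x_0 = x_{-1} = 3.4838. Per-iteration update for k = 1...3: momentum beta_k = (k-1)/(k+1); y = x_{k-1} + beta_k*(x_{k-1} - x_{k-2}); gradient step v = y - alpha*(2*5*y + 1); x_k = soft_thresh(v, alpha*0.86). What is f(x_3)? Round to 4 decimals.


FISTA on f(x) = 5*x^2 + 1*x + 0.86*|x|
L = 10, alpha = 0.0457
Iteration 1: beta = 0.0, y = 3.4838 + 0.0*(3.4838 - 3.4838) = 3.4838
  grad(y) = 35.838, v = y - alpha*grad = 1.846
  prox(v) = soft_thresh(1.846, 0.0393) = 1.8067
Iteration 2: beta = 0.3333, y = 1.8067 + 0.3333*(1.8067 - 3.4838) = 1.2477
  grad(y) = 13.4767, v = y - alpha*grad = 0.6318
  prox(v) = soft_thresh(0.6318, 0.0393) = 0.5925
Iteration 3: beta = 0.5, y = 0.5925 + 0.5*(0.5925 - 1.8067) = -0.0146
  grad(y) = 0.8537, v = y - alpha*grad = -0.0536
  prox(v) = soft_thresh(-0.0536, 0.0393) = -0.0143
f(x_3) = 5*(-0.0143)^2 + 1*(-0.0143) + 0.86*|-0.0143| = -0.001


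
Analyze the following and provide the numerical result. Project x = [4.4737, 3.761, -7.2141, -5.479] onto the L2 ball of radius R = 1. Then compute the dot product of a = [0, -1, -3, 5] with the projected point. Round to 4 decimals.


Step 1: Compute ||x|| (intermediates to 6 decimals).
||x|| = sqrt(4.4737^2 + 3.761^2 + (-7.2141)^2 + (-5.479)^2) = 10.780621
Step 2: Project.
Since ||x|| > R, scale = R/||x|| = 1/10.780621 = 0.092759, proj(x) = scale * x
proj(x) = [0.414976, 0.348867, -0.669173, -0.508227]
Step 3: Dot product.
a^T * proj(x) = 0*0.414976 - 1*0.348867 - 3*(-0.669173) + 5*(-0.508227) = -0.8825


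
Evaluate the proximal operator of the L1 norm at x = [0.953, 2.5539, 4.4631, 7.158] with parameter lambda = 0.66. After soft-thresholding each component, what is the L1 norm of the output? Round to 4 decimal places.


Soft-thresholding with lambda = 0.66:
prox(0.953) = sign(0.953)*max(|0.953| - 0.66, 0) = 0.293
prox(2.5539) = sign(2.5539)*max(|2.5539| - 0.66, 0) = 1.8939
prox(4.4631) = sign(4.4631)*max(|4.4631| - 0.66, 0) = 3.8031
prox(7.158) = sign(7.158)*max(|7.158| - 0.66, 0) = 6.498
prox(x) = [0.293, 1.8939, 3.8031, 6.498]
||prox(x)||_1 = 0.293 + 1.8939 + 3.8031 + 6.498 = 12.488


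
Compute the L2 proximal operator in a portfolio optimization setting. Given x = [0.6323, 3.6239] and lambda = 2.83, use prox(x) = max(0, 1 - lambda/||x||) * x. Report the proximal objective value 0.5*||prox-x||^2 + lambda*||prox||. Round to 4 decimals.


Step 1: Compute ||x||.
||x|| = 3.6786
Step 2: Compute scaling factor.
scale = max(0, 1 - 2.83/3.6786) = 0.2307
Step 3: prox(x) = [0.1459, 0.836]
||prox(x)|| = 0.8486
Step 4: Proximal objective.
0.5*||prox-x||^2 = 4.0045
lambda*||prox|| = 2.4015
Total = 6.4061


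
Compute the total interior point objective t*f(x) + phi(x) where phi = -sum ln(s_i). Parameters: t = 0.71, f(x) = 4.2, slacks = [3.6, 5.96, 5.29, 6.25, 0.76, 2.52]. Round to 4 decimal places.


Step 1: Compute log-barrier.
ln values: [1.2809, 1.7851, 1.6658, 1.8326, -0.2744, 0.9243]
phi = -(1.2809 + 1.7851 + 1.6658 + 1.8326 - 0.2744 + 0.9243) = -7.2142
Step 2: Compute augmented objective.
t*f(x) = 0.71*4.2 = 2.982
Total = 2.982 - 7.2142 = -4.2322


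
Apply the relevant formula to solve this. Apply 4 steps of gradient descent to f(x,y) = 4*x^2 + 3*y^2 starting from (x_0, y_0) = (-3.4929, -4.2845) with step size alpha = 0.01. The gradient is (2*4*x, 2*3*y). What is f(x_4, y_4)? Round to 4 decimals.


Gradient descent on f(x,y) = 4*x^2 + 3*y^2.
Starting point: (-3.4929, -4.2845), alpha = 0.01
Step 1: grad_x = 2*4*-3.4929 = -27.9432, grad_y = 2*3*-4.2845 = -25.707
  x_1 = -3.4929 - 0.01*-27.9432 = -3.2135
  y_1 = -4.2845 - 0.01*-25.707 = -4.0274
Step 2: grad_x = 2*4*-3.2135 = -25.7077, grad_y = 2*3*-4.0274 = -24.1646
  x_2 = -3.2135 - 0.01*-25.7077 = -2.9564
  y_2 = -4.0274 - 0.01*-24.1646 = -3.7858
Step 3: grad_x = 2*4*-2.9564 = -23.6511, grad_y = 2*3*-3.7858 = -22.7147
  x_3 = -2.9564 - 0.01*-23.6511 = -2.7199
  y_3 = -3.7858 - 0.01*-22.7147 = -3.5586
Step 4: grad_x = 2*4*-2.7199 = -21.759, grad_y = 2*3*-3.5586 = -21.3518
  x_4 = -2.7199 - 0.01*-21.759 = -2.5023
  y_4 = -3.5586 - 0.01*-21.3518 = -3.3451
f(-2.5023, -3.3451) = 4*(-2.5023)^2 + 3*(-3.3451)^2 = 58.6153


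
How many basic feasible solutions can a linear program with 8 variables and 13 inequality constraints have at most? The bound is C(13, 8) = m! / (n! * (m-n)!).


Each vertex corresponds to some choice of n active constraints out of m, so the number of vertices is at most C(m, n) = m! / (n!(m-n)!).
m = 13, n = 8
Numerator: 13 * 12 * 11 * 10 * 9 * 8 * 7 * 6
Denominator: 8! = 40320
C(13, 8) = 1287


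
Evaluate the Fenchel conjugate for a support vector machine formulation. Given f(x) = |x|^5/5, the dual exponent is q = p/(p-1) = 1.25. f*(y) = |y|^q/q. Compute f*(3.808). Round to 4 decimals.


The conjugate exponent q satisfies 1/p + 1/q = 1.
p = 5, so q = 5/(5 - 1) = 1.25
|y|^q = 3.808^1.25 = 5.3195
f*(3.808) = 5.3195 / 1.25 = 4.2556


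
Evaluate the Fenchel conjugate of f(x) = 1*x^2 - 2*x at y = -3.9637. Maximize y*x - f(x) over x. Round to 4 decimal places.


f*(y) = sup_x {y*x - a*x^2 - b*x} = sup_x {(y-b)*x - a*x^2}
FOC: (y - b) - 2a*x = 0 => x* = (y - b)/(2a)
x* = (-3.9637 + 2)/(2*1) = -0.9819
f*(-3.9637) = (y-b)^2/(4a) = (-3.9637 + 2)^2/(4*1)
= 3.8561/4 = 0.964


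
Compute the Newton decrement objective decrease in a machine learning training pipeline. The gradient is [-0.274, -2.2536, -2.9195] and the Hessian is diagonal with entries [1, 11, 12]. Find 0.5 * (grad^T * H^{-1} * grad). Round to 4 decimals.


Step 1: H is diagonal, so H^(-1) * g = [-0.274, -0.2049, -0.2433].
Step 2: g^T H^(-1) g = sum_i g_i^2 / H_ii
  = (-0.274)^2/1 + (-2.2536)^2/11 + (-2.9195)^2/12
  = 0.0751 + 0.4617 + 0.7103 = 1.2471
Step 3: Objective decrease = 0.5 * g^T H^(-1) g = 0.6235


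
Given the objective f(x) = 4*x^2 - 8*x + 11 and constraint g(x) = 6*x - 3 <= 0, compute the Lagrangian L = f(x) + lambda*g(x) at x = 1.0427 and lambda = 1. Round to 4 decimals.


Step 1: Evaluate f(x).
f(1.0427) = 4*1.0427^2 - 8*1.0427 + 11 = 7.0073
Step 2: Evaluate g(x).
g(1.0427) = 6*1.0427 - 3 = 3.2562
Step 3: Compute Lagrangian.
L = 7.0073 + 1*3.2562 = 10.2635


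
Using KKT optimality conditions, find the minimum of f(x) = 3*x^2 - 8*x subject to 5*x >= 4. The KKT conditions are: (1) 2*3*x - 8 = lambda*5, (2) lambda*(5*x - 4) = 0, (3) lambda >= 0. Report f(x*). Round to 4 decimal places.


Step 1: Try lambda = 0 (constraint inactive).
Stationarity: 2*3*x - 8 = 0
x* = 8/(2*3) = 4/3 = 1.3333 (rounded; the exact value 4/3 is used below)
Check constraint: 5*1.3333 = 6.6665 >= 4 -- satisfied.
Step 2: Compute optimal value.
f(x*) = 3*(4/3)^2 - 8*(4/3) = -5.3333


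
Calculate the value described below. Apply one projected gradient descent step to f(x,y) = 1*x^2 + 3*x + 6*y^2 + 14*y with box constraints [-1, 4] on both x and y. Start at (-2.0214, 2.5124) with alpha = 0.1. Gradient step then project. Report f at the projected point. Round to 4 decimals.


Step 1: Compute gradient at (-2.0214, 2.5124).
grad_x = 2*1*-2.0214 + 3 = -1.0428
grad_y = 2*6*2.5124 + 14 = 44.1488
Step 2: Gradient step.
x_raw = -2.0214 - 0.1*-1.0428 = -1.9171
y_raw = 2.5124 - 0.1*44.1488 = -1.9025
Step 3: Project onto [-1, 4].
x_proj = clip(-1.9171) = -1.0
y_proj = clip(-1.9025) = -1.0
Step 4: Evaluate f.
f(-1.0, -1.0) = -10.0


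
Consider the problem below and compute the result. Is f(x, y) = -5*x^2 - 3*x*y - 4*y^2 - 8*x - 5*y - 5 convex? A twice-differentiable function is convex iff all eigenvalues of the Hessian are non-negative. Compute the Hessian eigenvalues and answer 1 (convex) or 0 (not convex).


The Hessian of f(x,y) = -5*x^2 - 3*x*y - 4*y^2 - 8*x - 5*y - 5 is:
H = [[-10, -3], [-3, -8]]
Trace = -10 - 8 = -18
Determinant = -10*-8 - (-3)^2 = 71
Discriminant = (-18)^2 - 4*71 = 40.0
Eigenvalues: lambda_1 = -12.1623, lambda_2 = -5.8377
The function is not convex.

0


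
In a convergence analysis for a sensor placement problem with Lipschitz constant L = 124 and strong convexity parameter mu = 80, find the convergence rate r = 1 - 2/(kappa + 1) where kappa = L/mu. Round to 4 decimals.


Step 1: Compute the condition number.
kappa = L/mu = 124/80 = 1.55
Step 2: Compute the convergence rate.
r = 1 - 2/(kappa + 1) = 1 - 2*mu/(L + mu) = (L - mu)/(L + mu) = 44/204 = 0.2157


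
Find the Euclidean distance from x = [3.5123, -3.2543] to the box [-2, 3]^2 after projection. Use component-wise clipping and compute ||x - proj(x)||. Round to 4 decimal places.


Project each component onto [-2, 3].
clip(3.5123) = 3.0, clip(-3.2543) = -2.0
Projection = [3.0, -2.0]
Squared diffs: [0.2625, 1.5733]
Distance = sqrt(1.8358) = 1.3549


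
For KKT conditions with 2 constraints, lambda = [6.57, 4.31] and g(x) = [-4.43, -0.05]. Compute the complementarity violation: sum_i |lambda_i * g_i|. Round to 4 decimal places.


KKT complementary slackness check:
lambda_1 * g_1 = 6.57 * -4.43 = -29.1051
lambda_2 * g_2 = 4.31 * -0.05 = -0.2155
Total violation = 29.1051 + 0.2155 = 29.3206


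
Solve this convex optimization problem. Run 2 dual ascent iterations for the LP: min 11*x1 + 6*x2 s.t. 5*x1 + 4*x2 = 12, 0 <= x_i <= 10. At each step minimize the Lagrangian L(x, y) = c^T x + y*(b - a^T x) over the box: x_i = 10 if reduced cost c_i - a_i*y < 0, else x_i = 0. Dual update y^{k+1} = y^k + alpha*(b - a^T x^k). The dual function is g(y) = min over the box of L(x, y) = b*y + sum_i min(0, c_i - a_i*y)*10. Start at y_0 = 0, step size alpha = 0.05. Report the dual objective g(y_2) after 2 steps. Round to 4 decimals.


Dual ascent for LP: min 11*x1 + 6*x2, 5*x1 + 4*x2 = 12, 0 <= x_i <= 10
Step 1: y^k = 0.0, reduced costs: (11.0, 6.0)
  x^k = (0.0, 0.0), subgradient = b - a^T x = 12.0
  y^{k+1} = 0.0 + 0.05*12.0 = 0.6
Step 2: y^k = 0.6, reduced costs: (8.0, 3.6)
  x^k = (0.0, 0.0), subgradient = b - a^T x = 12.0
  y^{k+1} = 0.6 + 0.05*12.0 = 1.2
Dual objective at y_2 = 1.2: reduced costs (5.0, 1.2), box minimizer x = (0.0, 0.0)
g(y_2) = b*y + (c1 - a1*y)*x1 + (c2 - a2*y)*x2 = 12*1.2 + 5.0*0.0 + 1.2*0.0 = 14.4 + 0.0 + 0.0 = 14.4


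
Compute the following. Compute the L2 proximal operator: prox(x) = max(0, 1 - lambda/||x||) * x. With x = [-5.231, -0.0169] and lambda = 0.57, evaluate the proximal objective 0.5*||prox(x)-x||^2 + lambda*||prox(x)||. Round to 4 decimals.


Step 1: Compute ||x||.
||x|| = 5.231
Step 2: Compute scaling factor.
scale = max(0, 1 - 0.57/5.231) = 0.891
Step 3: prox(x) = [-4.661, -0.0151]
||prox(x)|| = 4.661
Step 4: Proximal objective.
0.5*||prox-x||^2 = 0.1625
lambda*||prox|| = 2.6568
Total = 2.8192


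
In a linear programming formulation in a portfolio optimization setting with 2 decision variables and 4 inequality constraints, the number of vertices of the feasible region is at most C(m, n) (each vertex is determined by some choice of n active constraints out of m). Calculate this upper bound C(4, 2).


Each vertex corresponds to some choice of n active constraints out of m, so the number of vertices is at most C(m, n) = m! / (n!(m-n)!).
m = 4, n = 2
Numerator: 4 * 3
Denominator: 2! = 2
C(4, 2) = 6


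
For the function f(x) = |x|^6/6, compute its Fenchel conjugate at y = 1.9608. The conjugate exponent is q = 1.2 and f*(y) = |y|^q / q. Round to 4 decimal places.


The conjugate exponent q satisfies 1/p + 1/q = 1.
p = 6, so q = 6/(6 - 1) = 1.2
|y|^q = 1.9608^1.2 = 2.2435
f*(1.9608) = 2.2435 / 1.2 = 1.8696


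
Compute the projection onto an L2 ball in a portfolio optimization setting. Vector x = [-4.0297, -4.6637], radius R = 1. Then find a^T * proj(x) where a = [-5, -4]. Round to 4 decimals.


Step 1: Compute ||x|| (intermediates to 6 decimals).
||x|| = sqrt((-4.0297)^2 + (-4.6637)^2) = 6.163488
Step 2: Project.
Since ||x|| > R, scale = R/||x|| = 1/6.163488 = 0.162246, proj(x) = scale * x
proj(x) = [-0.653803, -0.756667]
Step 3: Dot product.
a^T * proj(x) = -5*(-0.653803) - 4*(-0.756667) = 6.2957


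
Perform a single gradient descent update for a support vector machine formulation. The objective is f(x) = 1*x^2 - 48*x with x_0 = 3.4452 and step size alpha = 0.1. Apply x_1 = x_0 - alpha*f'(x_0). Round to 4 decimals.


We compute the gradient at x_0 and apply the update.
f'(x) = 2*x - 48
f'(3.4452) = 2*3.4452 - 48 = -41.1096
x_1 = 3.4452 - 0.1*-41.1096 = 7.5562


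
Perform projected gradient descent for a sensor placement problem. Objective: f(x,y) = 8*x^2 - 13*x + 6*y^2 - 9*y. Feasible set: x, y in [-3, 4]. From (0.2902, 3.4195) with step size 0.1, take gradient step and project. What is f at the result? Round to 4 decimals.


Step 1: Compute gradient at (0.2902, 3.4195).
grad_x = 2*8*0.2902 - 13 = -8.3568
grad_y = 2*6*3.4195 - 9 = 32.034
Step 2: Gradient step.
x_raw = 0.2902 - 0.1*-8.3568 = 1.1259
y_raw = 3.4195 - 0.1*32.034 = 0.2161
Step 3: Project onto [-3, 4].
x_proj = clip(1.1259) = 1.1259
y_proj = clip(0.2161) = 0.2161
Step 4: Evaluate f.
f(1.1259, 0.2161) = -6.1603


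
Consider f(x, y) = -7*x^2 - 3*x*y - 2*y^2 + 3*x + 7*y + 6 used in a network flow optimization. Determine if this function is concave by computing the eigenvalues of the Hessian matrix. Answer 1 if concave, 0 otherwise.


The Hessian of f(x,y) = -7*x^2 - 3*x*y - 2*y^2 + 3*x + 7*y + 6 is:
H = [[-14, -3], [-3, -4]]
Trace = -14 - 4 = -18
Determinant = -14*-4 - (-3)^2 = 47
Discriminant = (-18)^2 - 4*47 = 136.0
Eigenvalues: lambda_1 = -14.831, lambda_2 = -3.169
The function is concave.

1


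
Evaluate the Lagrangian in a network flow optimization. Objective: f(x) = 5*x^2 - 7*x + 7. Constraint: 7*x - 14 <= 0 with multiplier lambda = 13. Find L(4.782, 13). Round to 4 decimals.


Step 1: Evaluate f(x).
f(4.782) = 5*4.782^2 - 7*4.782 + 7 = 87.8636
Step 2: Evaluate g(x).
g(4.782) = 7*4.782 - 14 = 19.474
Step 3: Compute Lagrangian.
L = 87.8636 + 13*19.474 = 341.0256


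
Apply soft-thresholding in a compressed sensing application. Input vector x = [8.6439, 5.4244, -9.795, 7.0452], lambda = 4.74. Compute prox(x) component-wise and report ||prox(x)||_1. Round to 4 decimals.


Soft-thresholding with lambda = 4.74:
prox(8.6439) = sign(8.6439)*max(|8.6439| - 4.74, 0) = 3.9039
prox(5.4244) = sign(5.4244)*max(|5.4244| - 4.74, 0) = 0.6844
prox(-9.795) = sign(-9.795)*max(|-9.795| - 4.74, 0) = -5.055
prox(7.0452) = sign(7.0452)*max(|7.0452| - 4.74, 0) = 2.3052
prox(x) = [3.9039, 0.6844, -5.055, 2.3052]
||prox(x)||_1 = 3.9039 + 0.6844 + 5.055 + 2.3052 = 11.9485


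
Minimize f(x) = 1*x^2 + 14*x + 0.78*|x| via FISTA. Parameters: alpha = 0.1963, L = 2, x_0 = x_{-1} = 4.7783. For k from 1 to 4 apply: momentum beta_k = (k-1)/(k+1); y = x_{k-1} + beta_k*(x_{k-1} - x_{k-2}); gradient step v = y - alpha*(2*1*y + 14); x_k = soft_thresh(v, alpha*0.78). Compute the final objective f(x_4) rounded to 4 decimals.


FISTA on f(x) = 1*x^2 + 14*x + 0.78*|x|
L = 2, alpha = 0.1963
Iteration 1: beta = 0.0, y = 4.7783 + 0.0*(4.7783 - 4.7783) = 4.7783
  grad(y) = 23.5566, v = y - alpha*grad = 0.1541
  prox(v) = soft_thresh(0.1541, 0.1531) = 0.001
Iteration 2: beta = 0.3333, y = 0.001 + 0.3333*(0.001 - 4.7783) = -1.5914
  grad(y) = 10.8172, v = y - alpha*grad = -3.7148
  prox(v) = soft_thresh(-3.7148, 0.1531) = -3.5617
Iteration 3: beta = 0.5, y = -3.5617 + 0.5*(-3.5617 - 0.001) = -5.3431
  grad(y) = 3.3139, v = y - alpha*grad = -5.9936
  prox(v) = soft_thresh(-5.9936, 0.1531) = -5.8405
Iteration 4: beta = 0.6, y = -5.8405 + 0.6*(-5.8405 + 3.5617) = -7.2077
  grad(y) = -0.4154, v = y - alpha*grad = -7.1262
  prox(v) = soft_thresh(-7.1262, 0.1531) = -6.9731
f(x_4) = 1*(-6.9731)^2 + 14*(-6.9731) + 0.78*|-6.9731| = -43.5603


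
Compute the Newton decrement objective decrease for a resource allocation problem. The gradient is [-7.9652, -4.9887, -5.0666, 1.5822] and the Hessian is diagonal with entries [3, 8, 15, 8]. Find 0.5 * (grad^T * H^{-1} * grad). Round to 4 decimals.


Step 1: H is diagonal, so H^(-1) * g = [-2.6551, -0.6236, -0.3378, 0.1978].
Step 2: g^T H^(-1) g = sum_i g_i^2 / H_ii
  = (-7.9652)^2/3 + (-4.9887)^2/8 + (-5.0666)^2/15 + (1.5822)^2/8
  = 21.1481 + 3.1109 + 1.7114 + 0.3129 = 26.2833
Step 3: Objective decrease = 0.5 * g^T H^(-1) g = 13.1417


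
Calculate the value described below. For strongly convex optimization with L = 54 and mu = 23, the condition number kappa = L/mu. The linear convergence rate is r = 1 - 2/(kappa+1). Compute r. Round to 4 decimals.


Step 1: Compute the condition number.
kappa = L/mu = 54/23 = 2.3478
Step 2: Compute the convergence rate.
r = 1 - 2/(kappa + 1) = 1 - 2*mu/(L + mu) = (L - mu)/(L + mu) = 31/77 = 0.4026


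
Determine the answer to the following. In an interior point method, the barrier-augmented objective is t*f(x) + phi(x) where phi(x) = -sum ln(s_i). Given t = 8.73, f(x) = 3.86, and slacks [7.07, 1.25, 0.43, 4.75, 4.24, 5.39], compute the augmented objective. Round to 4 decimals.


Step 1: Compute log-barrier.
ln values: [1.9559, 0.2231, -0.844, 1.5581, 1.4446, 1.6845]
phi = -(1.9559 + 0.2231 - 0.844 + 1.5581 + 1.4446 + 1.6845) = -6.0223
Step 2: Compute augmented objective.
t*f(x) = 8.73*3.86 = 33.6978
Total = 33.6978 - 6.0223 = 27.6755


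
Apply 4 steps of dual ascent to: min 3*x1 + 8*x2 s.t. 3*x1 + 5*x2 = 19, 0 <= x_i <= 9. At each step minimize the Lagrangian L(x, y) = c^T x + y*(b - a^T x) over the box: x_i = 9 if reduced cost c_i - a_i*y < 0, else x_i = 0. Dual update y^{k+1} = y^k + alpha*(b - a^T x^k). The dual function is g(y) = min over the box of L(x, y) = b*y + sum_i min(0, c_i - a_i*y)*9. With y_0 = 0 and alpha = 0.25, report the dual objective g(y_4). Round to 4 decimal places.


Dual ascent for LP: min 3*x1 + 8*x2, 3*x1 + 5*x2 = 19, 0 <= x_i <= 9
Step 1: y^k = 0.0, reduced costs: (3.0, 8.0)
  x^k = (0.0, 0.0), subgradient = b - a^T x = 19.0
  y^{k+1} = 0.0 + 0.25*19.0 = 4.75
Step 2: y^k = 4.75, reduced costs: (-11.25, -15.75)
  x^k = (9.0, 9.0), subgradient = b - a^T x = -53.0
  y^{k+1} = 4.75 + 0.25*-53.0 = -8.5
Step 3: y^k = -8.5, reduced costs: (28.5, 50.5)
  x^k = (0.0, 0.0), subgradient = b - a^T x = 19.0
  y^{k+1} = -8.5 + 0.25*19.0 = -3.75
Step 4: y^k = -3.75, reduced costs: (14.25, 26.75)
  x^k = (0.0, 0.0), subgradient = b - a^T x = 19.0
  y^{k+1} = -3.75 + 0.25*19.0 = 1.0
Dual objective at y_4 = 1.0: reduced costs (0.0, 3.0), box minimizer x = (0.0, 0.0)
g(y_4) = b*y + (c1 - a1*y)*x1 + (c2 - a2*y)*x2 = 19*1.0 + 0.0*0.0 + 3.0*0.0 = 19.0 + 0.0 + 0.0 = 19.0


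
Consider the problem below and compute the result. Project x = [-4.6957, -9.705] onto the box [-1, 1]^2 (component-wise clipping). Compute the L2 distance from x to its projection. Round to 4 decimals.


Project each component onto [-1, 1].
clip(-4.6957) = -1.0, clip(-9.705) = -1.0
Projection = [-1.0, -1.0]
Squared diffs: [13.6582, 75.777]
Distance = sqrt(89.4352) = 9.457


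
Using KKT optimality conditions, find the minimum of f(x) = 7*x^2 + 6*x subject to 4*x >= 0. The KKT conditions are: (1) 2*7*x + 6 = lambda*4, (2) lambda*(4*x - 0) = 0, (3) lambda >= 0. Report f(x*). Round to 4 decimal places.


Step 1: Try lambda = 0 (constraint inactive).
x_unc = -6/(2*7) = -0.4286
Check: 4*-0.4286 = -1.7144 < 0 -- violated!
Step 2: Constraint must be active: 4*x = 0
x* = 0/4 = 0.0
lambda = (2*7*0.0 + 6)/4 = 1.5
Step 3: Compute optimal value.
f(x*) = 7*0.0^2 + 6*0.0 = 0.0


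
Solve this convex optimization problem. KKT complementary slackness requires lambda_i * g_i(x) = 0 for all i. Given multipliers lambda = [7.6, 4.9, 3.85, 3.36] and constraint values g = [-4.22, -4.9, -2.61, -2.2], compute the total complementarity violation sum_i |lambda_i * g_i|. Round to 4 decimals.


KKT complementary slackness check:
lambda_1 * g_1 = 7.6 * -4.22 = -32.072
lambda_2 * g_2 = 4.9 * -4.9 = -24.01
lambda_3 * g_3 = 3.85 * -2.61 = -10.0485
lambda_4 * g_4 = 3.36 * -2.2 = -7.392
Total violation = 32.072 + 24.01 + 10.0485 + 7.392 = 73.5225


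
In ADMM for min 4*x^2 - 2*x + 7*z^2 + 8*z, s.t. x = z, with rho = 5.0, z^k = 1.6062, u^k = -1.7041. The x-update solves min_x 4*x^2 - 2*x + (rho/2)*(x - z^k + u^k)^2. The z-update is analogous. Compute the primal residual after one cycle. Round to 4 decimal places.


ADMM iteration with rho = 5.0, z^k = 1.6062, u^k = -1.7041
Step 1: x-update.
Minimize 4*x^2 - 2*x + (5.0/2)*(x - 1.6062 - 1.7041)^2
FOC: (2*4 + 5.0)*x = 2 + 5.0*(1.6062 + 1.7041)
x^{k+1} = 1.427
Step 2: z-update.
Minimize 7*z^2 + 8*z + (5.0/2)*(1.427 - z - 1.7041)^2
FOC: (2*7 + 5.0)*z = -8 + 5.0*(1.427 - 1.7041)
z^{k+1} = -0.494
Step 3: u-update.
u^{k+1} = -1.7041 + 1.427 + 0.494 = 0.2169
Step 4: Primal residual = |1.427 + 0.494| = 1.921


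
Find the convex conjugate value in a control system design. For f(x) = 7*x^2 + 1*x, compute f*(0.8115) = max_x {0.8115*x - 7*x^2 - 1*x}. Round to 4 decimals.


f*(y) = sup_x {y*x - a*x^2 - b*x} = sup_x {(y-b)*x - a*x^2}
FOC: (y - b) - 2a*x = 0 => x* = (y - b)/(2a)
x* = (0.8115 - 1)/(2*7) = -0.0135
f*(0.8115) = (y-b)^2/(4a) = (0.8115 - 1)^2/(4*7)
= 0.0355/28 = 0.0013


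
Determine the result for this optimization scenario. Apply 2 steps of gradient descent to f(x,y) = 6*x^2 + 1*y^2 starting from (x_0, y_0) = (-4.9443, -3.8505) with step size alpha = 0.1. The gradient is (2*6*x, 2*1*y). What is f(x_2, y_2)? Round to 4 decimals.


Gradient descent on f(x,y) = 6*x^2 + 1*y^2.
Starting point: (-4.9443, -3.8505), alpha = 0.1
Step 1: grad_x = 2*6*-4.9443 = -59.3316, grad_y = 2*1*-3.8505 = -7.701
  x_1 = -4.9443 - 0.1*-59.3316 = 0.9889
  y_1 = -3.8505 - 0.1*-7.701 = -3.0804
Step 2: grad_x = 2*6*0.9889 = 11.8663, grad_y = 2*1*-3.0804 = -6.1608
  x_2 = 0.9889 - 0.1*11.8663 = -0.1978
  y_2 = -3.0804 - 0.1*-6.1608 = -2.4643
f(-0.1978, -2.4643) = 6*(-0.1978)^2 + 1*(-2.4643)^2 = 6.3076


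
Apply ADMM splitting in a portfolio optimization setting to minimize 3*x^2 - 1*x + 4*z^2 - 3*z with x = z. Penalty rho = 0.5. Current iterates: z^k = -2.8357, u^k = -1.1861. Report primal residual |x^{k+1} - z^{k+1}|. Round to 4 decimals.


ADMM iteration with rho = 0.5, z^k = -2.8357, u^k = -1.1861
Step 1: x-update.
Minimize 3*x^2 - 1*x + (0.5/2)*(x + 2.8357 - 1.1861)^2
FOC: (2*3 + 0.5)*x = 1 + 0.5*(-2.8357 + 1.1861)
x^{k+1} = 0.027
Step 2: z-update.
Minimize 4*z^2 - 3*z + (0.5/2)*(0.027 - z - 1.1861)^2
FOC: (2*4 + 0.5)*z = 3 + 0.5*(0.027 - 1.1861)
z^{k+1} = 0.2848
Step 3: u-update.
u^{k+1} = -1.1861 + 0.027 - 0.2848 = -1.4439
Step 4: Primal residual = |0.027 - 0.2848| = 0.2578


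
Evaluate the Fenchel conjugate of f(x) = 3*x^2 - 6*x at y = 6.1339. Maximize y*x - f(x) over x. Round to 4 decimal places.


f*(y) = sup_x {y*x - a*x^2 - b*x} = sup_x {(y-b)*x - a*x^2}
FOC: (y - b) - 2a*x = 0 => x* = (y - b)/(2a)
x* = (6.1339 + 6)/(2*3) = 2.0223
f*(6.1339) = (y-b)^2/(4a) = (6.1339 + 6)^2/(4*3)
= 147.2315/12 = 12.2693


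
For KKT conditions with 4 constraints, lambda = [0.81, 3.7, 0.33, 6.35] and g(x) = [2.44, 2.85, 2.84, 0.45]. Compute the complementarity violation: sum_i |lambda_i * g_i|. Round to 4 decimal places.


KKT complementary slackness check:
lambda_1 * g_1 = 0.81 * 2.44 = 1.9764
lambda_2 * g_2 = 3.7 * 2.85 = 10.545
lambda_3 * g_3 = 0.33 * 2.84 = 0.9372
lambda_4 * g_4 = 6.35 * 0.45 = 2.8575
Total violation = 1.9764 + 10.545 + 0.9372 + 2.8575 = 16.3161


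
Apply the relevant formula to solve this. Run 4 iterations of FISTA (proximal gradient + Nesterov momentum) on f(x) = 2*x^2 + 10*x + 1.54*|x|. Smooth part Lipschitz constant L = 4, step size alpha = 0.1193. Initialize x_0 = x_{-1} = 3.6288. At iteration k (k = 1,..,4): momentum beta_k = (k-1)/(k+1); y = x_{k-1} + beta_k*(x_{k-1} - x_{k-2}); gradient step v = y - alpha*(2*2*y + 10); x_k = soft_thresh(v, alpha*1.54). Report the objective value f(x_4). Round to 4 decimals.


FISTA on f(x) = 2*x^2 + 10*x + 1.54*|x|
L = 4, alpha = 0.1193
Iteration 1: beta = 0.0, y = 3.6288 + 0.0*(3.6288 - 3.6288) = 3.6288
  grad(y) = 24.5152, v = y - alpha*grad = 0.7041
  prox(v) = soft_thresh(0.7041, 0.1837) = 0.5204
Iteration 2: beta = 0.3333, y = 0.5204 + 0.3333*(0.5204 - 3.6288) = -0.5157
  grad(y) = 7.9371, v = y - alpha*grad = -1.4626
  prox(v) = soft_thresh(-1.4626, 0.1837) = -1.2789
Iteration 3: beta = 0.5, y = -1.2789 + 0.5*(-1.2789 - 0.5204) = -2.1785
  grad(y) = 1.2858, v = y - alpha*grad = -2.3319
  prox(v) = soft_thresh(-2.3319, 0.1837) = -2.1482
Iteration 4: beta = 0.6, y = -2.1482 + 0.6*(-2.1482 + 1.2789) = -2.6698
  grad(y) = -0.6793, v = y - alpha*grad = -2.5888
  prox(v) = soft_thresh(-2.5888, 0.1837) = -2.4051
f(x_4) = 2*(-2.4051)^2 + 10*(-2.4051) + 1.54*|-2.4051| = -8.7782


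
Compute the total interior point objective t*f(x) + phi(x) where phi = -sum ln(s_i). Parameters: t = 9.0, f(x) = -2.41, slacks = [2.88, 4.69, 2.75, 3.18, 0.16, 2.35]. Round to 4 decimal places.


Step 1: Compute log-barrier.
ln values: [1.0578, 1.5454, 1.0116, 1.1569, -1.8326, 0.8544]
phi = -(1.0578 + 1.5454 + 1.0116 + 1.1569 - 1.8326 + 0.8544) = -3.7935
Step 2: Compute augmented objective.
t*f(x) = 9.0*-2.41 = -21.69
Total = -21.69 - 3.7935 = -25.4835


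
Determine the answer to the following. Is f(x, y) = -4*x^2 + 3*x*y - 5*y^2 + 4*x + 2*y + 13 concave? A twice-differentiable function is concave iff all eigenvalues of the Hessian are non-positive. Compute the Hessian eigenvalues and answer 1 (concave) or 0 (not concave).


The Hessian of f(x,y) = -4*x^2 + 3*x*y - 5*y^2 + 4*x + 2*y + 13 is:
H = [[-8, 3], [3, -10]]
Trace = -8 - 10 = -18
Determinant = -8*-10 - (3)^2 = 71
Discriminant = (-18)^2 - 4*71 = 40.0
Eigenvalues: lambda_1 = -12.1623, lambda_2 = -5.8377
The function is concave.

1


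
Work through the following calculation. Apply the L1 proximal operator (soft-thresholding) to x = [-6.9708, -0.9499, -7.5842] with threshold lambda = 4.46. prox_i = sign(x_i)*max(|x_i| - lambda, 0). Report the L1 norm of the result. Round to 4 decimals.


Soft-thresholding with lambda = 4.46:
prox(-6.9708) = sign(-6.9708)*max(|-6.9708| - 4.46, 0) = -2.5108
prox(-0.9499) = sign(-0.9499)*max(|-0.9499| - 4.46, 0) = 0.0
prox(-7.5842) = sign(-7.5842)*max(|-7.5842| - 4.46, 0) = -3.1242
prox(x) = [-2.5108, 0.0, -3.1242]
||prox(x)||_1 = 2.5108 + 0.0 + 3.1242 = 5.635


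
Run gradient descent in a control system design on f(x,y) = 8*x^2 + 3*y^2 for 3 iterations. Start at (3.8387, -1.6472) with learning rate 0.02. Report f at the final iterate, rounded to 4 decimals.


Gradient descent on f(x,y) = 8*x^2 + 3*y^2.
Starting point: (3.8387, -1.6472), alpha = 0.02
Step 1: grad_x = 2*8*3.8387 = 61.4192, grad_y = 2*3*-1.6472 = -9.8832
  x_1 = 3.8387 - 0.02*61.4192 = 2.6103
  y_1 = -1.6472 - 0.02*-9.8832 = -1.4495
Step 2: grad_x = 2*8*2.6103 = 41.7651, grad_y = 2*3*-1.4495 = -8.6972
  x_2 = 2.6103 - 0.02*41.7651 = 1.775
  y_2 = -1.4495 - 0.02*-8.6972 = -1.2756
Step 3: grad_x = 2*8*1.775 = 28.4002, grad_y = 2*3*-1.2756 = -7.6536
  x_3 = 1.775 - 0.02*28.4002 = 1.207
  y_3 = -1.2756 - 0.02*-7.6536 = -1.1225
f(1.207, -1.1225) = 8*1.207^2 + 3*(-1.1225)^2 = 15.4351


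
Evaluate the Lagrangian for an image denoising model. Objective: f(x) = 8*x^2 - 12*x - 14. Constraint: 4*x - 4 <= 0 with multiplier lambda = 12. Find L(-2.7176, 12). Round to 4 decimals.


Step 1: Evaluate f(x).
f(-2.7176) = 8*(-2.7176)^2 - 12*(-2.7176) - 14 = 77.694
Step 2: Evaluate g(x).
g(-2.7176) = 4*-2.7176 - 4 = -14.8704
Step 3: Compute Lagrangian.
L = 77.694 + 12*-14.8704 = -100.7508


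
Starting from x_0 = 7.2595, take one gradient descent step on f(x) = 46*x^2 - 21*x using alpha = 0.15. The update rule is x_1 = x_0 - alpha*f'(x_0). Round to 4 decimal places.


We compute the gradient at x_0 and apply the update.
f'(x) = 92*x - 21
f'(7.2595) = 92*7.2595 - 21 = 646.874
x_1 = 7.2595 - 0.15*646.874 = -89.7716


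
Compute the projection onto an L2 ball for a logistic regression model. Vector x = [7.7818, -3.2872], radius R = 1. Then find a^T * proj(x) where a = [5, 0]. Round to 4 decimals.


Step 1: Compute ||x|| (intermediates to 6 decimals).
||x|| = sqrt(7.7818^2 + (-3.2872)^2) = 8.447609
Step 2: Project.
Since ||x|| > R, scale = R/||x|| = 1/8.447609 = 0.118377, proj(x) = scale * x
proj(x) = [0.921186, -0.389129]
Step 3: Dot product.
a^T * proj(x) = 5*0.921186 + 0*(-0.389129) = 4.6059


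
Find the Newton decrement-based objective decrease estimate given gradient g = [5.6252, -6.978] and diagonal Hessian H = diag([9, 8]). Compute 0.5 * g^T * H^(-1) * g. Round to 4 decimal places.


Step 1: H is diagonal, so H^(-1) * g = [0.625, -0.8723].
Step 2: g^T H^(-1) g = sum_i g_i^2 / H_ii
  = (5.6252)^2/9 + (-6.978)^2/8
  = 3.5159 + 6.0866 = 9.6024
Step 3: Objective decrease = 0.5 * g^T H^(-1) g = 4.8012


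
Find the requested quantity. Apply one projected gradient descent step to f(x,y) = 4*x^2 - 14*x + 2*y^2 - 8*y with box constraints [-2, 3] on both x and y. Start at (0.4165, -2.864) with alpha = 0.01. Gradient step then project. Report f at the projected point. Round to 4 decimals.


Step 1: Compute gradient at (0.4165, -2.864).
grad_x = 2*4*0.4165 - 14 = -10.668
grad_y = 2*2*-2.864 - 8 = -19.456
Step 2: Gradient step.
x_raw = 0.4165 - 0.01*-10.668 = 0.5232
y_raw = -2.864 - 0.01*-19.456 = -2.6694
Step 3: Project onto [-2, 3].
x_proj = clip(0.5232) = 0.5232
y_proj = clip(-2.6694) = -2.0
Step 4: Evaluate f.
f(0.5232, -2.0) = 17.7703


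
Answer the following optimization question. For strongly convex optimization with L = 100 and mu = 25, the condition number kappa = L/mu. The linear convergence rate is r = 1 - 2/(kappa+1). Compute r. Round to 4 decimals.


Step 1: Compute the condition number.
kappa = L/mu = 100/25 = 4.0
Step 2: Compute the convergence rate.
r = 1 - 2/(kappa + 1) = 1 - 2*mu/(L + mu) = (L - mu)/(L + mu) = 75/125 = 0.6
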